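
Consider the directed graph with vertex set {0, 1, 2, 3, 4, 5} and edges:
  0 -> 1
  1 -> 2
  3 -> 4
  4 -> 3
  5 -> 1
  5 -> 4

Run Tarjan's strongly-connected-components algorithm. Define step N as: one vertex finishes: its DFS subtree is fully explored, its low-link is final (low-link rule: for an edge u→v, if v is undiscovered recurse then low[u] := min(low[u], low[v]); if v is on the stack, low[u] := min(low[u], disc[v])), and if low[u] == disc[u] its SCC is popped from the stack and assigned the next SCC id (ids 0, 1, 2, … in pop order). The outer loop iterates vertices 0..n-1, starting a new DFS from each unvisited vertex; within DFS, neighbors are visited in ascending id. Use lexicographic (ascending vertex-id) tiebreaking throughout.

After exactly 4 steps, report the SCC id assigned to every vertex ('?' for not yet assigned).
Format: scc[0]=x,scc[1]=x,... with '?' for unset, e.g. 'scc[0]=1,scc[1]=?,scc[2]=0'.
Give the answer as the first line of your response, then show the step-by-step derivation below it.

scc[0]=2,scc[1]=1,scc[2]=0,scc[3]=?,scc[4]=?,scc[5]=?

step 1: low=(low[0]=0,low[1]=1,low[2]=2,low[3]=?,low[4]=?,low[5]=?); scc=(scc[0]=?,scc[1]=?,scc[2]=0,scc[3]=?,scc[4]=?,scc[5]=?)
step 2: low=(low[0]=0,low[1]=1,low[2]=2,low[3]=?,low[4]=?,low[5]=?); scc=(scc[0]=?,scc[1]=1,scc[2]=0,scc[3]=?,scc[4]=?,scc[5]=?)
step 3: low=(low[0]=0,low[1]=1,low[2]=2,low[3]=?,low[4]=?,low[5]=?); scc=(scc[0]=2,scc[1]=1,scc[2]=0,scc[3]=?,scc[4]=?,scc[5]=?)
step 4: low=(low[0]=0,low[1]=1,low[2]=2,low[3]=3,low[4]=3,low[5]=?); scc=(scc[0]=2,scc[1]=1,scc[2]=0,scc[3]=?,scc[4]=?,scc[5]=?)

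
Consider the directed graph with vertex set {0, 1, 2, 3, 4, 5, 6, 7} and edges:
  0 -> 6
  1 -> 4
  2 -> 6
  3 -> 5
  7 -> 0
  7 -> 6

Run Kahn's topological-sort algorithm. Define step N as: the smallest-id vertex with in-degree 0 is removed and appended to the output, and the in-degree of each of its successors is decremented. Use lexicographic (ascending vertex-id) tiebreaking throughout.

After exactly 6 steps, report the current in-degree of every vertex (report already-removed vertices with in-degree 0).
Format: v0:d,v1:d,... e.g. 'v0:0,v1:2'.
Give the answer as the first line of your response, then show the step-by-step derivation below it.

v0:0,v1:0,v2:0,v3:0,v4:0,v5:0,v6:1,v7:0

step 1: output 1; order=[1]; indeg=(1,0,0,0,0,1,3,0)
step 2: output 2; order=[1,2]; indeg=(1,0,0,0,0,1,2,0)
step 3: output 3; order=[1,2,3]; indeg=(1,0,0,0,0,0,2,0)
step 4: output 4; order=[1,2,3,4]; indeg=(1,0,0,0,0,0,2,0)
step 5: output 5; order=[1,2,3,4,5]; indeg=(1,0,0,0,0,0,2,0)
step 6: output 7; order=[1,2,3,4,5,7]; indeg=(0,0,0,0,0,0,1,0)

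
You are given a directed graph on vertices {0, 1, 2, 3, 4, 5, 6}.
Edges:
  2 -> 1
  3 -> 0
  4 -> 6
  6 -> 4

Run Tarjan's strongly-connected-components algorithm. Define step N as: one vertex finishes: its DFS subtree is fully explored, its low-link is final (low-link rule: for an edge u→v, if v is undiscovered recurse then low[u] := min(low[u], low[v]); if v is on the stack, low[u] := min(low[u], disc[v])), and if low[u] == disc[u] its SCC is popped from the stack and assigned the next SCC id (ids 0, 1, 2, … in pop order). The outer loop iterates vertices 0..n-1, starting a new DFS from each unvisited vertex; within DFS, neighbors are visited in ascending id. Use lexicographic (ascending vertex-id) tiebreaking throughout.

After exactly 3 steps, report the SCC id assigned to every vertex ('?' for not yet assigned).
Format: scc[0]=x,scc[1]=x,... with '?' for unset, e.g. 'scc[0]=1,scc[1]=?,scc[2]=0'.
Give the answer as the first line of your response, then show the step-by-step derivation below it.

scc[0]=0,scc[1]=1,scc[2]=2,scc[3]=?,scc[4]=?,scc[5]=?,scc[6]=?

step 1: low=(low[0]=0,low[1]=?,low[2]=?,low[3]=?,low[4]=?,low[5]=?,low[6]=?); scc=(scc[0]=0,scc[1]=?,scc[2]=?,scc[3]=?,scc[4]=?,scc[5]=?,scc[6]=?)
step 2: low=(low[0]=0,low[1]=1,low[2]=?,low[3]=?,low[4]=?,low[5]=?,low[6]=?); scc=(scc[0]=0,scc[1]=1,scc[2]=?,scc[3]=?,scc[4]=?,scc[5]=?,scc[6]=?)
step 3: low=(low[0]=0,low[1]=1,low[2]=2,low[3]=?,low[4]=?,low[5]=?,low[6]=?); scc=(scc[0]=0,scc[1]=1,scc[2]=2,scc[3]=?,scc[4]=?,scc[5]=?,scc[6]=?)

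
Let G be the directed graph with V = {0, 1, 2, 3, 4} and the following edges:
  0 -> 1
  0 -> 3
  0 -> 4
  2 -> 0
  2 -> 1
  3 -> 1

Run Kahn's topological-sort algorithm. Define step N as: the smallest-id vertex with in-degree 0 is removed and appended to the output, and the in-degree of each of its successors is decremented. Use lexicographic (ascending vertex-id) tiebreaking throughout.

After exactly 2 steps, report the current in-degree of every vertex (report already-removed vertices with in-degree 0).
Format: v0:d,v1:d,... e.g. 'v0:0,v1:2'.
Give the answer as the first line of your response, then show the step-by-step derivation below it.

v0:0,v1:1,v2:0,v3:0,v4:0

step 1: output 2; order=[2]; indeg=(0,2,0,1,1)
step 2: output 0; order=[2,0]; indeg=(0,1,0,0,0)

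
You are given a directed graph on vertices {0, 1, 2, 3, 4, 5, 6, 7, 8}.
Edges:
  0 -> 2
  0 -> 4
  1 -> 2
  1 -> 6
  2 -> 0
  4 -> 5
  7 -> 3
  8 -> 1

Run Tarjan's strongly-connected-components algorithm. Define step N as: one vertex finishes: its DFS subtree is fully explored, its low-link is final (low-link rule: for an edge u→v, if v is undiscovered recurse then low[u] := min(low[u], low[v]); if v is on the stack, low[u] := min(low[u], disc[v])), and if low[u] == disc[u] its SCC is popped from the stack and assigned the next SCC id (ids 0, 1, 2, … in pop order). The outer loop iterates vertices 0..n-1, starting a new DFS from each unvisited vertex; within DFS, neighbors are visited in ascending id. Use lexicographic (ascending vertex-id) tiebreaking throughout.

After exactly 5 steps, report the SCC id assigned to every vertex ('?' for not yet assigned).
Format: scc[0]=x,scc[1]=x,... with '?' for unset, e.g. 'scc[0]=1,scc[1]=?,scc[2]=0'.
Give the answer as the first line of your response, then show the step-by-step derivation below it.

scc[0]=2,scc[1]=?,scc[2]=2,scc[3]=?,scc[4]=1,scc[5]=0,scc[6]=3,scc[7]=?,scc[8]=?

step 1: low=(low[0]=0,low[1]=?,low[2]=0,low[3]=?,low[4]=?,low[5]=?,low[6]=?,low[7]=?,low[8]=?); scc=(scc[0]=?,scc[1]=?,scc[2]=?,scc[3]=?,scc[4]=?,scc[5]=?,scc[6]=?,scc[7]=?,scc[8]=?)
step 2: low=(low[0]=0,low[1]=?,low[2]=0,low[3]=?,low[4]=2,low[5]=3,low[6]=?,low[7]=?,low[8]=?); scc=(scc[0]=?,scc[1]=?,scc[2]=?,scc[3]=?,scc[4]=?,scc[5]=0,scc[6]=?,scc[7]=?,scc[8]=?)
step 3: low=(low[0]=0,low[1]=?,low[2]=0,low[3]=?,low[4]=2,low[5]=3,low[6]=?,low[7]=?,low[8]=?); scc=(scc[0]=?,scc[1]=?,scc[2]=?,scc[3]=?,scc[4]=1,scc[5]=0,scc[6]=?,scc[7]=?,scc[8]=?)
step 4: low=(low[0]=0,low[1]=?,low[2]=0,low[3]=?,low[4]=2,low[5]=3,low[6]=?,low[7]=?,low[8]=?); scc=(scc[0]=2,scc[1]=?,scc[2]=2,scc[3]=?,scc[4]=1,scc[5]=0,scc[6]=?,scc[7]=?,scc[8]=?)
step 5: low=(low[0]=0,low[1]=4,low[2]=0,low[3]=?,low[4]=2,low[5]=3,low[6]=5,low[7]=?,low[8]=?); scc=(scc[0]=2,scc[1]=?,scc[2]=2,scc[3]=?,scc[4]=1,scc[5]=0,scc[6]=3,scc[7]=?,scc[8]=?)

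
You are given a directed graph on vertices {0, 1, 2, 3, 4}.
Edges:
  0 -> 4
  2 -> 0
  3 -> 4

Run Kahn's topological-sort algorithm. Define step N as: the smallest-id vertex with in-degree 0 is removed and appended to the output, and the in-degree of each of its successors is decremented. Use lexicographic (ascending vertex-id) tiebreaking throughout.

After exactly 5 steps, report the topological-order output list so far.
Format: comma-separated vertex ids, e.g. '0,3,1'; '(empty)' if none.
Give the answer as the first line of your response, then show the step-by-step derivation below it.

1,2,0,3,4

step 1: output 1; order=[1]; indeg=(1,0,0,0,2)
step 2: output 2; order=[1,2]; indeg=(0,0,0,0,2)
step 3: output 0; order=[1,2,0]; indeg=(0,0,0,0,1)
step 4: output 3; order=[1,2,0,3]; indeg=(0,0,0,0,0)
step 5: output 4; order=[1,2,0,3,4]; indeg=(0,0,0,0,0)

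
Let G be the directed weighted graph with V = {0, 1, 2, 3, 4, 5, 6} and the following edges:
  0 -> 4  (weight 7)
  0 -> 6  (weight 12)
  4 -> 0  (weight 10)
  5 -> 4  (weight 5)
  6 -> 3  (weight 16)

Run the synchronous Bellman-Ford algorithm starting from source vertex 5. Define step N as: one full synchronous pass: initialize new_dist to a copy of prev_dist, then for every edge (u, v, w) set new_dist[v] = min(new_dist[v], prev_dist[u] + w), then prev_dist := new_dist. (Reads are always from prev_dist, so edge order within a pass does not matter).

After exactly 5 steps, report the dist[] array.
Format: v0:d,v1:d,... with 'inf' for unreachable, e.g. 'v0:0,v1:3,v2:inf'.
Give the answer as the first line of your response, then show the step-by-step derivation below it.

v0:15,v1:inf,v2:inf,v3:43,v4:5,v5:0,v6:27

step 1: dist = v0:inf,v1:inf,v2:inf,v3:inf,v4:5,v5:0,v6:inf
step 2: dist = v0:15,v1:inf,v2:inf,v3:inf,v4:5,v5:0,v6:inf
step 3: dist = v0:15,v1:inf,v2:inf,v3:inf,v4:5,v5:0,v6:27
step 4: dist = v0:15,v1:inf,v2:inf,v3:43,v4:5,v5:0,v6:27
step 5: dist = v0:15,v1:inf,v2:inf,v3:43,v4:5,v5:0,v6:27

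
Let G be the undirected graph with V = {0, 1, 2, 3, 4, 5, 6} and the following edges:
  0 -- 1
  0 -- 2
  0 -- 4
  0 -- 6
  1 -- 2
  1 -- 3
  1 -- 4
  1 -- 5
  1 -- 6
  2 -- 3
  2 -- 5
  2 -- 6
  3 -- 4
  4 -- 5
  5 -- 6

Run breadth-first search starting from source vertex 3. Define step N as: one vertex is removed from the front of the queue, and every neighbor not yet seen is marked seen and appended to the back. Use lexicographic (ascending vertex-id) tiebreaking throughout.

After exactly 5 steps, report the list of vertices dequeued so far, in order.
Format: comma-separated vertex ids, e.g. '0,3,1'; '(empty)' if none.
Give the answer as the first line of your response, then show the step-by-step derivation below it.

3,1,2,4,0

step 1: dequeue 3; queue=[1,2,4]; order=3
step 2: dequeue 1; queue=[2,4,0,5,6]; order=3,1
step 3: dequeue 2; queue=[4,0,5,6]; order=3,1,2
step 4: dequeue 4; queue=[0,5,6]; order=3,1,2,4
step 5: dequeue 0; queue=[5,6]; order=3,1,2,4,0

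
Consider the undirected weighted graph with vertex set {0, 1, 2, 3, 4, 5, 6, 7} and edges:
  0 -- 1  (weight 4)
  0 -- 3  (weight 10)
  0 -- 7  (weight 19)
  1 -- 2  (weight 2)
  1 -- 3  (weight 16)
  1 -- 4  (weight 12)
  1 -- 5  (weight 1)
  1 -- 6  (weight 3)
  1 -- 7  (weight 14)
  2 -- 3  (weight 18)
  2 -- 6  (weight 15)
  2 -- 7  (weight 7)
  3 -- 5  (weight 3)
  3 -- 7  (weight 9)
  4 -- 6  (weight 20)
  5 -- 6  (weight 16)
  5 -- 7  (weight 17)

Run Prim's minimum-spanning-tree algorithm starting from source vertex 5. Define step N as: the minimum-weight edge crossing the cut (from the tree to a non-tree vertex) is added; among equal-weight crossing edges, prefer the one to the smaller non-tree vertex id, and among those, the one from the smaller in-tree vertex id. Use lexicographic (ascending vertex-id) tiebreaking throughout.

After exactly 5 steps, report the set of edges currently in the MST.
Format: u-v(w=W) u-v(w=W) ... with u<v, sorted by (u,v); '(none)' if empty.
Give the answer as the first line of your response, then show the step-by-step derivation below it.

0-1(w=4) 1-2(w=2) 1-5(w=1) 1-6(w=3) 3-5(w=3)

step 1: add edge 1-5 (w=1); MST = {1-5(w=1)}
step 2: add edge 1-2 (w=2); MST = {1-2(w=2) 1-5(w=1)}
step 3: add edge 3-5 (w=3); MST = {1-2(w=2) 1-5(w=1) 3-5(w=3)}
step 4: add edge 1-6 (w=3); MST = {1-2(w=2) 1-5(w=1) 1-6(w=3) 3-5(w=3)}
step 5: add edge 0-1 (w=4); MST = {0-1(w=4) 1-2(w=2) 1-5(w=1) 1-6(w=3) 3-5(w=3)}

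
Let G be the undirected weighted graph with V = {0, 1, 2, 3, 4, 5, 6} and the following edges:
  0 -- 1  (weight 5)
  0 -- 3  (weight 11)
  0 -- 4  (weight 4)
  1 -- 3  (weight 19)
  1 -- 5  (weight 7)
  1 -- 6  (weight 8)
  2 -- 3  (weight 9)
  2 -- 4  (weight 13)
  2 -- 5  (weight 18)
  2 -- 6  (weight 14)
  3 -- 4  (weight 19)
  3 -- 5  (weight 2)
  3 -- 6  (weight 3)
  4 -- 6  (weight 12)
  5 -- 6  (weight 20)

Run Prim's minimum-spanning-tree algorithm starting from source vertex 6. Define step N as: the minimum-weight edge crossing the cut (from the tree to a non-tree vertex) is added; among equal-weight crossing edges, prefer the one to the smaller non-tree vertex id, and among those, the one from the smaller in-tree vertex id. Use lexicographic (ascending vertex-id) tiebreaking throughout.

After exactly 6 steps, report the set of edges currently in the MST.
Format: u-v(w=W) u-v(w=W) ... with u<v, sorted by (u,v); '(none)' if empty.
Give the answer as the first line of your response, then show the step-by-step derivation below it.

0-1(w=5) 0-4(w=4) 1-5(w=7) 2-3(w=9) 3-5(w=2) 3-6(w=3)

step 1: add edge 3-6 (w=3); MST = {3-6(w=3)}
step 2: add edge 3-5 (w=2); MST = {3-5(w=2) 3-6(w=3)}
step 3: add edge 1-5 (w=7); MST = {1-5(w=7) 3-5(w=2) 3-6(w=3)}
step 4: add edge 0-1 (w=5); MST = {0-1(w=5) 1-5(w=7) 3-5(w=2) 3-6(w=3)}
step 5: add edge 0-4 (w=4); MST = {0-1(w=5) 0-4(w=4) 1-5(w=7) 3-5(w=2) 3-6(w=3)}
step 6: add edge 2-3 (w=9); MST = {0-1(w=5) 0-4(w=4) 1-5(w=7) 2-3(w=9) 3-5(w=2) 3-6(w=3)}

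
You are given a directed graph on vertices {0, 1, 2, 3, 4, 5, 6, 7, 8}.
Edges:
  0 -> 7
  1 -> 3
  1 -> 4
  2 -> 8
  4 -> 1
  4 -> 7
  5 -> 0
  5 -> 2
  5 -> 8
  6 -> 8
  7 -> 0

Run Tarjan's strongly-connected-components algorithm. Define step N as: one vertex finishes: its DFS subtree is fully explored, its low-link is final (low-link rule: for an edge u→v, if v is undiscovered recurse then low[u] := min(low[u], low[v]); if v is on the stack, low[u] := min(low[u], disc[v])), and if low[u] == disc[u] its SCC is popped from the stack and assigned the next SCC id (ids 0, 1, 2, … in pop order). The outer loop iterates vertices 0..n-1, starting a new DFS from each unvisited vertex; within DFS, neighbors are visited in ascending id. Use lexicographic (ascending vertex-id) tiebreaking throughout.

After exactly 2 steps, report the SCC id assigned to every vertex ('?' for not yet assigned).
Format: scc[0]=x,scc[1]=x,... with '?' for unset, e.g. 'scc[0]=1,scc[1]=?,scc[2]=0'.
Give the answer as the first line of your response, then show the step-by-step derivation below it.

scc[0]=0,scc[1]=?,scc[2]=?,scc[3]=?,scc[4]=?,scc[5]=?,scc[6]=?,scc[7]=0,scc[8]=?

step 1: low=(low[0]=0,low[1]=?,low[2]=?,low[3]=?,low[4]=?,low[5]=?,low[6]=?,low[7]=0,low[8]=?); scc=(scc[0]=?,scc[1]=?,scc[2]=?,scc[3]=?,scc[4]=?,scc[5]=?,scc[6]=?,scc[7]=?,scc[8]=?)
step 2: low=(low[0]=0,low[1]=?,low[2]=?,low[3]=?,low[4]=?,low[5]=?,low[6]=?,low[7]=0,low[8]=?); scc=(scc[0]=0,scc[1]=?,scc[2]=?,scc[3]=?,scc[4]=?,scc[5]=?,scc[6]=?,scc[7]=0,scc[8]=?)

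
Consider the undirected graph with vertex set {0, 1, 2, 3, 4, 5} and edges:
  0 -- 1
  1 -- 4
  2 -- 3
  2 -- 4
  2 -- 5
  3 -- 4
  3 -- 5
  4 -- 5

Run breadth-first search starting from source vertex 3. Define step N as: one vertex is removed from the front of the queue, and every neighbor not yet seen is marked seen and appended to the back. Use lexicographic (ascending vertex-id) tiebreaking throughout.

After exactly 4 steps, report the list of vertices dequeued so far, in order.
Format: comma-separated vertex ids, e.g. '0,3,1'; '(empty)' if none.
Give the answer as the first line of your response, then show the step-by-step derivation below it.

3,2,4,5

step 1: dequeue 3; queue=[2,4,5]; order=3
step 2: dequeue 2; queue=[4,5]; order=3,2
step 3: dequeue 4; queue=[5,1]; order=3,2,4
step 4: dequeue 5; queue=[1]; order=3,2,4,5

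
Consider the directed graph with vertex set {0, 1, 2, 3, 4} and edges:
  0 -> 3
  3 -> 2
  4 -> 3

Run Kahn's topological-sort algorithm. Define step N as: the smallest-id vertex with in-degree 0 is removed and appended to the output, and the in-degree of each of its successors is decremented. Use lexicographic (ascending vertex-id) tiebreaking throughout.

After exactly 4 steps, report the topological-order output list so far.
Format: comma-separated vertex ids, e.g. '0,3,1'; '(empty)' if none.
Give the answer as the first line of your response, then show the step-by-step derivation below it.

0,1,4,3

step 1: output 0; order=[0]; indeg=(0,0,1,1,0)
step 2: output 1; order=[0,1]; indeg=(0,0,1,1,0)
step 3: output 4; order=[0,1,4]; indeg=(0,0,1,0,0)
step 4: output 3; order=[0,1,4,3]; indeg=(0,0,0,0,0)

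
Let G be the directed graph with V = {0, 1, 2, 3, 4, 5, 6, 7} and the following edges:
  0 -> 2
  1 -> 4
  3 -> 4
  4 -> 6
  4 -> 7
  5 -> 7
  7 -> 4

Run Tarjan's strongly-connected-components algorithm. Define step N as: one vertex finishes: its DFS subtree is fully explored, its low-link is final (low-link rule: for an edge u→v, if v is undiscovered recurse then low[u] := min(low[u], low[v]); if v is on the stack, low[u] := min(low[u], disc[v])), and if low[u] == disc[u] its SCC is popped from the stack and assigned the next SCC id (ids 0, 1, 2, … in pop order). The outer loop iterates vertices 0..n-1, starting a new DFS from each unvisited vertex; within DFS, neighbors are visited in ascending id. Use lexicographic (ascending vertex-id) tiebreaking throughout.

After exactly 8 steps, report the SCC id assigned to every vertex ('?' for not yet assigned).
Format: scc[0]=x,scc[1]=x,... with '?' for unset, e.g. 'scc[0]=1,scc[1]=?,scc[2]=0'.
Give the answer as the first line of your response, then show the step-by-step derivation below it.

scc[0]=1,scc[1]=4,scc[2]=0,scc[3]=5,scc[4]=3,scc[5]=6,scc[6]=2,scc[7]=3

step 1: low=(low[0]=0,low[1]=?,low[2]=1,low[3]=?,low[4]=?,low[5]=?,low[6]=?,low[7]=?); scc=(scc[0]=?,scc[1]=?,scc[2]=0,scc[3]=?,scc[4]=?,scc[5]=?,scc[6]=?,scc[7]=?)
step 2: low=(low[0]=0,low[1]=?,low[2]=1,low[3]=?,low[4]=?,low[5]=?,low[6]=?,low[7]=?); scc=(scc[0]=1,scc[1]=?,scc[2]=0,scc[3]=?,scc[4]=?,scc[5]=?,scc[6]=?,scc[7]=?)
step 3: low=(low[0]=0,low[1]=2,low[2]=1,low[3]=?,low[4]=3,low[5]=?,low[6]=4,low[7]=?); scc=(scc[0]=1,scc[1]=?,scc[2]=0,scc[3]=?,scc[4]=?,scc[5]=?,scc[6]=2,scc[7]=?)
step 4: low=(low[0]=0,low[1]=2,low[2]=1,low[3]=?,low[4]=3,low[5]=?,low[6]=4,low[7]=3); scc=(scc[0]=1,scc[1]=?,scc[2]=0,scc[3]=?,scc[4]=?,scc[5]=?,scc[6]=2,scc[7]=?)
step 5: low=(low[0]=0,low[1]=2,low[2]=1,low[3]=?,low[4]=3,low[5]=?,low[6]=4,low[7]=3); scc=(scc[0]=1,scc[1]=?,scc[2]=0,scc[3]=?,scc[4]=3,scc[5]=?,scc[6]=2,scc[7]=3)
step 6: low=(low[0]=0,low[1]=2,low[2]=1,low[3]=?,low[4]=3,low[5]=?,low[6]=4,low[7]=3); scc=(scc[0]=1,scc[1]=4,scc[2]=0,scc[3]=?,scc[4]=3,scc[5]=?,scc[6]=2,scc[7]=3)
step 7: low=(low[0]=0,low[1]=2,low[2]=1,low[3]=6,low[4]=3,low[5]=?,low[6]=4,low[7]=3); scc=(scc[0]=1,scc[1]=4,scc[2]=0,scc[3]=5,scc[4]=3,scc[5]=?,scc[6]=2,scc[7]=3)
step 8: low=(low[0]=0,low[1]=2,low[2]=1,low[3]=6,low[4]=3,low[5]=7,low[6]=4,low[7]=3); scc=(scc[0]=1,scc[1]=4,scc[2]=0,scc[3]=5,scc[4]=3,scc[5]=6,scc[6]=2,scc[7]=3)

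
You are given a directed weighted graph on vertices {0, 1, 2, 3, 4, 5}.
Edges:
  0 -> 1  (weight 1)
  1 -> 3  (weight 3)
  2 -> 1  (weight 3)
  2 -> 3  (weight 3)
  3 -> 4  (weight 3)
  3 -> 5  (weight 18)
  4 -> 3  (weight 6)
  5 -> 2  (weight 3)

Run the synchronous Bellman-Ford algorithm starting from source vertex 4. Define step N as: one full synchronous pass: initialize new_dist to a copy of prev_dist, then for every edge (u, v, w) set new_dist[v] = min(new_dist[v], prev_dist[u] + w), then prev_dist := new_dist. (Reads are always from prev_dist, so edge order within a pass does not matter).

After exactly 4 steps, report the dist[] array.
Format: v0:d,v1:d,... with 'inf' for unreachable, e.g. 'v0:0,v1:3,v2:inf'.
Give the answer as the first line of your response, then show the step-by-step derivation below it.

v0:inf,v1:30,v2:27,v3:6,v4:0,v5:24

step 1: dist = v0:inf,v1:inf,v2:inf,v3:6,v4:0,v5:inf
step 2: dist = v0:inf,v1:inf,v2:inf,v3:6,v4:0,v5:24
step 3: dist = v0:inf,v1:inf,v2:27,v3:6,v4:0,v5:24
step 4: dist = v0:inf,v1:30,v2:27,v3:6,v4:0,v5:24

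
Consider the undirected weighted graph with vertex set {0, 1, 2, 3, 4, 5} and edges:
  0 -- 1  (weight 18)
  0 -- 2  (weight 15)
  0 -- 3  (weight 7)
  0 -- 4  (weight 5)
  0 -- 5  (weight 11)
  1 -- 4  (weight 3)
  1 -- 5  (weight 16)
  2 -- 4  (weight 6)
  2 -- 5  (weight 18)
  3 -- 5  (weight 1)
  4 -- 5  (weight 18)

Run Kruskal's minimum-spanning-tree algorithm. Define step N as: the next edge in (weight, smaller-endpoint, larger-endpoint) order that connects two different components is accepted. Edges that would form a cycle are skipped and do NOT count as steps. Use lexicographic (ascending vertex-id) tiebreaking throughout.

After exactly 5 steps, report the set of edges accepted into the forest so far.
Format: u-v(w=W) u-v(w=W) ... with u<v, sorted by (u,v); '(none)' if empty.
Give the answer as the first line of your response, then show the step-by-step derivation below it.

0-3(w=7) 0-4(w=5) 1-4(w=3) 2-4(w=6) 3-5(w=1)

step 1: add edge 3-5 (w=1); MST = {3-5(w=1)}
step 2: add edge 1-4 (w=3); MST = {1-4(w=3) 3-5(w=1)}
step 3: add edge 0-4 (w=5); MST = {0-4(w=5) 1-4(w=3) 3-5(w=1)}
step 4: add edge 2-4 (w=6); MST = {0-4(w=5) 1-4(w=3) 2-4(w=6) 3-5(w=1)}
step 5: add edge 0-3 (w=7); MST = {0-3(w=7) 0-4(w=5) 1-4(w=3) 2-4(w=6) 3-5(w=1)}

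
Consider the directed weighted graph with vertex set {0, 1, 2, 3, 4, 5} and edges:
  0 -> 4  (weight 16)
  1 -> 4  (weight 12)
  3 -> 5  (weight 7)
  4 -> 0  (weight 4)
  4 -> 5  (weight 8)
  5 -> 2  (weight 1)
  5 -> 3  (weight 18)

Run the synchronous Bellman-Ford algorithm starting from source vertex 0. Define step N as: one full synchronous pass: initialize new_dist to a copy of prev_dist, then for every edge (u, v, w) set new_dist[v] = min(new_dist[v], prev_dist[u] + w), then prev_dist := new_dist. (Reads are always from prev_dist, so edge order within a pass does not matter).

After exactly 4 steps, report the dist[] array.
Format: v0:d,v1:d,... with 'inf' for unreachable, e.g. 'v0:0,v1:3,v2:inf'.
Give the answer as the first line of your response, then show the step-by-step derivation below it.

v0:0,v1:inf,v2:25,v3:42,v4:16,v5:24

step 1: dist = v0:0,v1:inf,v2:inf,v3:inf,v4:16,v5:inf
step 2: dist = v0:0,v1:inf,v2:inf,v3:inf,v4:16,v5:24
step 3: dist = v0:0,v1:inf,v2:25,v3:42,v4:16,v5:24
step 4: dist = v0:0,v1:inf,v2:25,v3:42,v4:16,v5:24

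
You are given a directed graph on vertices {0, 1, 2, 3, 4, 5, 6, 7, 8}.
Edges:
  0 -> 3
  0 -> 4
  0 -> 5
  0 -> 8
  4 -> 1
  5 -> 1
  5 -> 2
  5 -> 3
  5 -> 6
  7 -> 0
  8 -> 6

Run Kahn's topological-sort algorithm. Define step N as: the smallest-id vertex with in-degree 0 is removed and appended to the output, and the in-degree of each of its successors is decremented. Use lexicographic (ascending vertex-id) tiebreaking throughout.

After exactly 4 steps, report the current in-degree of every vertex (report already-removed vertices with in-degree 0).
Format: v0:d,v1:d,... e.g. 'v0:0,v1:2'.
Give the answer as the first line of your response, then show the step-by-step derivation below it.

v0:0,v1:0,v2:0,v3:0,v4:0,v5:0,v6:1,v7:0,v8:0

step 1: output 7; order=[7]; indeg=(0,2,1,2,1,1,2,0,1)
step 2: output 0; order=[7,0]; indeg=(0,2,1,1,0,0,2,0,0)
step 3: output 4; order=[7,0,4]; indeg=(0,1,1,1,0,0,2,0,0)
step 4: output 5; order=[7,0,4,5]; indeg=(0,0,0,0,0,0,1,0,0)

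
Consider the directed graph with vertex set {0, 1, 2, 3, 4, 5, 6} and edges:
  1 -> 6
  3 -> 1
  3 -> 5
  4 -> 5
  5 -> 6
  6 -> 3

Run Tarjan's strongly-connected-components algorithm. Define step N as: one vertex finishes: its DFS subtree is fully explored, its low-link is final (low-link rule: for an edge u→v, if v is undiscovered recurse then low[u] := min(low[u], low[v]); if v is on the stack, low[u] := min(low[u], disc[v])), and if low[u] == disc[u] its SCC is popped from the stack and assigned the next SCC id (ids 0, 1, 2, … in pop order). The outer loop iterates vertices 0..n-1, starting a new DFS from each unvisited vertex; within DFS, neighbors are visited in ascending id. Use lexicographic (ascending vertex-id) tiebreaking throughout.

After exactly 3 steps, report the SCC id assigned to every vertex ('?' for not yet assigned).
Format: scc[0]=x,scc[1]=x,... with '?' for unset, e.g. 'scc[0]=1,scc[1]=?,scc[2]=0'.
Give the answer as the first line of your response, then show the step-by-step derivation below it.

scc[0]=0,scc[1]=?,scc[2]=?,scc[3]=?,scc[4]=?,scc[5]=?,scc[6]=?

step 1: low=(low[0]=0,low[1]=?,low[2]=?,low[3]=?,low[4]=?,low[5]=?,low[6]=?); scc=(scc[0]=0,scc[1]=?,scc[2]=?,scc[3]=?,scc[4]=?,scc[5]=?,scc[6]=?)
step 2: low=(low[0]=0,low[1]=1,low[2]=?,low[3]=1,low[4]=?,low[5]=2,low[6]=2); scc=(scc[0]=0,scc[1]=?,scc[2]=?,scc[3]=?,scc[4]=?,scc[5]=?,scc[6]=?)
step 3: low=(low[0]=0,low[1]=1,low[2]=?,low[3]=1,low[4]=?,low[5]=2,low[6]=2); scc=(scc[0]=0,scc[1]=?,scc[2]=?,scc[3]=?,scc[4]=?,scc[5]=?,scc[6]=?)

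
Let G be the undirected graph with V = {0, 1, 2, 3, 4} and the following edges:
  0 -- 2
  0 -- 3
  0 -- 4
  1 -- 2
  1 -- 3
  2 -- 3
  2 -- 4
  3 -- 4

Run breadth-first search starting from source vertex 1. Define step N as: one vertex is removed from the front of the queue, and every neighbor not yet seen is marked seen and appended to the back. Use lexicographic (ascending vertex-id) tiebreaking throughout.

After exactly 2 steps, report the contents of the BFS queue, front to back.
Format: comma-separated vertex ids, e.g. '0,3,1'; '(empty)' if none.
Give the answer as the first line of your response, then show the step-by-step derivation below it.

3,0,4

step 1: dequeue 1; queue=[2,3]; order=1
step 2: dequeue 2; queue=[3,0,4]; order=1,2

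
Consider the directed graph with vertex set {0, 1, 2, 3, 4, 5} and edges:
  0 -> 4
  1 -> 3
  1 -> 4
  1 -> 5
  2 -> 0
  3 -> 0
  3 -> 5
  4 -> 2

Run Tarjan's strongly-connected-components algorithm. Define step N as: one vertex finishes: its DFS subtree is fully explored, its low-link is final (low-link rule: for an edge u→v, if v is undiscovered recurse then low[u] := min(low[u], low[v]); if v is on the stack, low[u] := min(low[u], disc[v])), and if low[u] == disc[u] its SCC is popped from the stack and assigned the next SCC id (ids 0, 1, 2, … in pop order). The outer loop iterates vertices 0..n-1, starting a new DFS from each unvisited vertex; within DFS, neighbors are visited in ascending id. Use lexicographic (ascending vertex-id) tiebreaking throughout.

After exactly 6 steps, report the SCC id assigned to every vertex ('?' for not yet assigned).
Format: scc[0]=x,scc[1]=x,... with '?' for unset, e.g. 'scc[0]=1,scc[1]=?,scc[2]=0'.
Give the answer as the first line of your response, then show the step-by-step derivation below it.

scc[0]=0,scc[1]=3,scc[2]=0,scc[3]=2,scc[4]=0,scc[5]=1

step 1: low=(low[0]=0,low[1]=?,low[2]=0,low[3]=?,low[4]=1,low[5]=?); scc=(scc[0]=?,scc[1]=?,scc[2]=?,scc[3]=?,scc[4]=?,scc[5]=?)
step 2: low=(low[0]=0,low[1]=?,low[2]=0,low[3]=?,low[4]=0,low[5]=?); scc=(scc[0]=?,scc[1]=?,scc[2]=?,scc[3]=?,scc[4]=?,scc[5]=?)
step 3: low=(low[0]=0,low[1]=?,low[2]=0,low[3]=?,low[4]=0,low[5]=?); scc=(scc[0]=0,scc[1]=?,scc[2]=0,scc[3]=?,scc[4]=0,scc[5]=?)
step 4: low=(low[0]=0,low[1]=3,low[2]=0,low[3]=4,low[4]=0,low[5]=5); scc=(scc[0]=0,scc[1]=?,scc[2]=0,scc[3]=?,scc[4]=0,scc[5]=1)
step 5: low=(low[0]=0,low[1]=3,low[2]=0,low[3]=4,low[4]=0,low[5]=5); scc=(scc[0]=0,scc[1]=?,scc[2]=0,scc[3]=2,scc[4]=0,scc[5]=1)
step 6: low=(low[0]=0,low[1]=3,low[2]=0,low[3]=4,low[4]=0,low[5]=5); scc=(scc[0]=0,scc[1]=3,scc[2]=0,scc[3]=2,scc[4]=0,scc[5]=1)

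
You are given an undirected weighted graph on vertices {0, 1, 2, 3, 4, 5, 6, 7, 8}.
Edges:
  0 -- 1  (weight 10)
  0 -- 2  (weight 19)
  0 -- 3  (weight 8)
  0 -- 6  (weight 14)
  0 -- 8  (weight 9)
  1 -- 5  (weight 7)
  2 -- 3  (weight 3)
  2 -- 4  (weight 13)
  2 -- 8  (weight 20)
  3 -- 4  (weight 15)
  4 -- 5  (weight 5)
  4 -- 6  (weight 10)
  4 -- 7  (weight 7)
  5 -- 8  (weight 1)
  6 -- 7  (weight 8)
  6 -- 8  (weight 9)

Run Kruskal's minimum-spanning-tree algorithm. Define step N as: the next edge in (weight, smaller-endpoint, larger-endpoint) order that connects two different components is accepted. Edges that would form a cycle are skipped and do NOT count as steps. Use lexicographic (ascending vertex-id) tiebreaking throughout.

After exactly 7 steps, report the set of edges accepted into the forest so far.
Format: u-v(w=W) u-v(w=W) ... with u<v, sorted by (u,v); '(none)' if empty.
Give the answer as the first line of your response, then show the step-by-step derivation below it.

0-3(w=8) 1-5(w=7) 2-3(w=3) 4-5(w=5) 4-7(w=7) 5-8(w=1) 6-7(w=8)

step 1: add edge 5-8 (w=1); MST = {5-8(w=1)}
step 2: add edge 2-3 (w=3); MST = {2-3(w=3) 5-8(w=1)}
step 3: add edge 4-5 (w=5); MST = {2-3(w=3) 4-5(w=5) 5-8(w=1)}
step 4: add edge 1-5 (w=7); MST = {1-5(w=7) 2-3(w=3) 4-5(w=5) 5-8(w=1)}
step 5: add edge 4-7 (w=7); MST = {1-5(w=7) 2-3(w=3) 4-5(w=5) 4-7(w=7) 5-8(w=1)}
step 6: add edge 0-3 (w=8); MST = {0-3(w=8) 1-5(w=7) 2-3(w=3) 4-5(w=5) 4-7(w=7) 5-8(w=1)}
step 7: add edge 6-7 (w=8); MST = {0-3(w=8) 1-5(w=7) 2-3(w=3) 4-5(w=5) 4-7(w=7) 5-8(w=1) 6-7(w=8)}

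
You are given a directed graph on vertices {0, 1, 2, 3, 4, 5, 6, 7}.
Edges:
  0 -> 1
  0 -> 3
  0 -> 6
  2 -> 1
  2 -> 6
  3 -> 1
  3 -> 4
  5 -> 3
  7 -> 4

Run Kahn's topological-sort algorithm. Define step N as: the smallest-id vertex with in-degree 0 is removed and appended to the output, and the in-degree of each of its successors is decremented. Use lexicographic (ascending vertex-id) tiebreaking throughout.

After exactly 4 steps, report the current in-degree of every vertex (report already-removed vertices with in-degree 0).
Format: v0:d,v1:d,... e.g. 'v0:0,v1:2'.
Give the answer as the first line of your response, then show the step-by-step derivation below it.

v0:0,v1:0,v2:0,v3:0,v4:1,v5:0,v6:0,v7:0

step 1: output 0; order=[0]; indeg=(0,2,0,1,2,0,1,0)
step 2: output 2; order=[0,2]; indeg=(0,1,0,1,2,0,0,0)
step 3: output 5; order=[0,2,5]; indeg=(0,1,0,0,2,0,0,0)
step 4: output 3; order=[0,2,5,3]; indeg=(0,0,0,0,1,0,0,0)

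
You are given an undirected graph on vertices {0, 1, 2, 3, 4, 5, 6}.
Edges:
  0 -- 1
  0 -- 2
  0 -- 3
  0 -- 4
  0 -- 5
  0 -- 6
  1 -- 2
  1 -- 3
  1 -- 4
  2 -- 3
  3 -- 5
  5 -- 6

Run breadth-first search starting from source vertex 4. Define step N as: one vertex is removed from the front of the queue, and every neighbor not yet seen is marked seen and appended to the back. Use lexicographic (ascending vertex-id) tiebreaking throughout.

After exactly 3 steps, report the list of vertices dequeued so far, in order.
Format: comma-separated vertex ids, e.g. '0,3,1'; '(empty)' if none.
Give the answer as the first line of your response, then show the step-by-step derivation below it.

4,0,1

step 1: dequeue 4; queue=[0,1]; order=4
step 2: dequeue 0; queue=[1,2,3,5,6]; order=4,0
step 3: dequeue 1; queue=[2,3,5,6]; order=4,0,1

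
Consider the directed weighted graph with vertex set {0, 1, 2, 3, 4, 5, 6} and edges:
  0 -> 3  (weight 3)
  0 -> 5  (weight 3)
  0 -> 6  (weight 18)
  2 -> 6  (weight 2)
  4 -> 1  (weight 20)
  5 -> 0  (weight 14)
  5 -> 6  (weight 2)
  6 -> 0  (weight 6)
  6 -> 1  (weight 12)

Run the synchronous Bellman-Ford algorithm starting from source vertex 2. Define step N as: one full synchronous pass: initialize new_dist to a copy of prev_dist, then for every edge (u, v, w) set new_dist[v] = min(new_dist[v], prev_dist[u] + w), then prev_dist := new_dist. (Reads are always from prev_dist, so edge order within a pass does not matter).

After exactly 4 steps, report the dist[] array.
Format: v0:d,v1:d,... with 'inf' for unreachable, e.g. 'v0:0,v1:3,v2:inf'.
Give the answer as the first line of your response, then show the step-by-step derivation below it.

v0:8,v1:14,v2:0,v3:11,v4:inf,v5:11,v6:2

step 1: dist = v0:inf,v1:inf,v2:0,v3:inf,v4:inf,v5:inf,v6:2
step 2: dist = v0:8,v1:14,v2:0,v3:inf,v4:inf,v5:inf,v6:2
step 3: dist = v0:8,v1:14,v2:0,v3:11,v4:inf,v5:11,v6:2
step 4: dist = v0:8,v1:14,v2:0,v3:11,v4:inf,v5:11,v6:2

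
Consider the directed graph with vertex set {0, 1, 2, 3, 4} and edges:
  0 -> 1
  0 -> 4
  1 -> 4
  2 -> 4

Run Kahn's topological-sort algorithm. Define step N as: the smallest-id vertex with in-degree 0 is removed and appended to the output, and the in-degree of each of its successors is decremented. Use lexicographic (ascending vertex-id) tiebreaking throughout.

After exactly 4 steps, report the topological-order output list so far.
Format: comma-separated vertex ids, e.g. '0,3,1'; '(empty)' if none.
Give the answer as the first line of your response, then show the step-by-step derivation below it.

0,1,2,3

step 1: output 0; order=[0]; indeg=(0,0,0,0,2)
step 2: output 1; order=[0,1]; indeg=(0,0,0,0,1)
step 3: output 2; order=[0,1,2]; indeg=(0,0,0,0,0)
step 4: output 3; order=[0,1,2,3]; indeg=(0,0,0,0,0)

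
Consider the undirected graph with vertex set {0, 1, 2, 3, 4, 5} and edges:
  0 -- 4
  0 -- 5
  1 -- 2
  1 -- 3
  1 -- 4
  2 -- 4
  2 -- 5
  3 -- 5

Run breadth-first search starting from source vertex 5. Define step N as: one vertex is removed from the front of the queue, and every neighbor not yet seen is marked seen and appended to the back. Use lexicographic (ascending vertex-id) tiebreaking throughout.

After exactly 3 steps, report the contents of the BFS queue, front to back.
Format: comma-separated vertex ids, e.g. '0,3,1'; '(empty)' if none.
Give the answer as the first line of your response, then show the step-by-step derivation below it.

3,4,1

step 1: dequeue 5; queue=[0,2,3]; order=5
step 2: dequeue 0; queue=[2,3,4]; order=5,0
step 3: dequeue 2; queue=[3,4,1]; order=5,0,2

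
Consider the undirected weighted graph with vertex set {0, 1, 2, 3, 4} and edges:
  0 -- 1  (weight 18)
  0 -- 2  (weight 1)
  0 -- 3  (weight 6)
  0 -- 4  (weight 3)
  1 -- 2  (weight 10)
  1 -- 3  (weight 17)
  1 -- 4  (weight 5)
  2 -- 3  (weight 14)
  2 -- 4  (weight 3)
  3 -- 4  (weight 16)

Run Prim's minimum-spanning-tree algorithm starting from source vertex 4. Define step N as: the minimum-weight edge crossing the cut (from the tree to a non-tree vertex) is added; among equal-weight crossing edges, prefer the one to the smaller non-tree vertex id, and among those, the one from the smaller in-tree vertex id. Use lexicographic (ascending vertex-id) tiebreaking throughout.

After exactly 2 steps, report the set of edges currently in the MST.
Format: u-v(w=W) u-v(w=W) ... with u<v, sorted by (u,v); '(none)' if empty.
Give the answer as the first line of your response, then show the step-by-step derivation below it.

0-2(w=1) 0-4(w=3)

step 1: add edge 0-4 (w=3); MST = {0-4(w=3)}
step 2: add edge 0-2 (w=1); MST = {0-2(w=1) 0-4(w=3)}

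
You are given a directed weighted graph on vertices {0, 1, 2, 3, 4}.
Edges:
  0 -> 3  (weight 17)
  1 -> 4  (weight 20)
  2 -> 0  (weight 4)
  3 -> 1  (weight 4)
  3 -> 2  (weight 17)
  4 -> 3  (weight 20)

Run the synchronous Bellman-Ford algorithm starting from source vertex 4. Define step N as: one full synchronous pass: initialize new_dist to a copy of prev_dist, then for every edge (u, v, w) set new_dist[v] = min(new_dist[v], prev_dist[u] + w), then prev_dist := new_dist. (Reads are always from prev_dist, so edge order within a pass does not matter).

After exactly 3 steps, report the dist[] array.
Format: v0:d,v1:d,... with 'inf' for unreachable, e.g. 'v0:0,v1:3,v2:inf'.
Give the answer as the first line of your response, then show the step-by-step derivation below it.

v0:41,v1:24,v2:37,v3:20,v4:0

step 1: dist = v0:inf,v1:inf,v2:inf,v3:20,v4:0
step 2: dist = v0:inf,v1:24,v2:37,v3:20,v4:0
step 3: dist = v0:41,v1:24,v2:37,v3:20,v4:0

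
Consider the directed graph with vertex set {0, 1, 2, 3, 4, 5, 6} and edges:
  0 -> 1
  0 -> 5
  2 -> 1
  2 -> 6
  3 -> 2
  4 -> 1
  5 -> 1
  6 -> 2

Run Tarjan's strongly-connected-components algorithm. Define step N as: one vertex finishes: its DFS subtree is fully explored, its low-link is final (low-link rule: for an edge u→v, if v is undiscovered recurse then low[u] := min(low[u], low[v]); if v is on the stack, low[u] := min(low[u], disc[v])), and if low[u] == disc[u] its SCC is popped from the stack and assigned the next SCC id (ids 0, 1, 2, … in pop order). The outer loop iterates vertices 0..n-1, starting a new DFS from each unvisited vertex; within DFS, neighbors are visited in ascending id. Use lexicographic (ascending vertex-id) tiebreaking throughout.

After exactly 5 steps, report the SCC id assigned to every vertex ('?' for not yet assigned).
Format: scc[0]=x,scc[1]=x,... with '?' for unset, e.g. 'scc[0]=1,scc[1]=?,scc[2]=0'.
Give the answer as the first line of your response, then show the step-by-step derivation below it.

scc[0]=2,scc[1]=0,scc[2]=3,scc[3]=?,scc[4]=?,scc[5]=1,scc[6]=3

step 1: low=(low[0]=0,low[1]=1,low[2]=?,low[3]=?,low[4]=?,low[5]=?,low[6]=?); scc=(scc[0]=?,scc[1]=0,scc[2]=?,scc[3]=?,scc[4]=?,scc[5]=?,scc[6]=?)
step 2: low=(low[0]=0,low[1]=1,low[2]=?,low[3]=?,low[4]=?,low[5]=2,low[6]=?); scc=(scc[0]=?,scc[1]=0,scc[2]=?,scc[3]=?,scc[4]=?,scc[5]=1,scc[6]=?)
step 3: low=(low[0]=0,low[1]=1,low[2]=?,low[3]=?,low[4]=?,low[5]=2,low[6]=?); scc=(scc[0]=2,scc[1]=0,scc[2]=?,scc[3]=?,scc[4]=?,scc[5]=1,scc[6]=?)
step 4: low=(low[0]=0,low[1]=1,low[2]=3,low[3]=?,low[4]=?,low[5]=2,low[6]=3); scc=(scc[0]=2,scc[1]=0,scc[2]=?,scc[3]=?,scc[4]=?,scc[5]=1,scc[6]=?)
step 5: low=(low[0]=0,low[1]=1,low[2]=3,low[3]=?,low[4]=?,low[5]=2,low[6]=3); scc=(scc[0]=2,scc[1]=0,scc[2]=3,scc[3]=?,scc[4]=?,scc[5]=1,scc[6]=3)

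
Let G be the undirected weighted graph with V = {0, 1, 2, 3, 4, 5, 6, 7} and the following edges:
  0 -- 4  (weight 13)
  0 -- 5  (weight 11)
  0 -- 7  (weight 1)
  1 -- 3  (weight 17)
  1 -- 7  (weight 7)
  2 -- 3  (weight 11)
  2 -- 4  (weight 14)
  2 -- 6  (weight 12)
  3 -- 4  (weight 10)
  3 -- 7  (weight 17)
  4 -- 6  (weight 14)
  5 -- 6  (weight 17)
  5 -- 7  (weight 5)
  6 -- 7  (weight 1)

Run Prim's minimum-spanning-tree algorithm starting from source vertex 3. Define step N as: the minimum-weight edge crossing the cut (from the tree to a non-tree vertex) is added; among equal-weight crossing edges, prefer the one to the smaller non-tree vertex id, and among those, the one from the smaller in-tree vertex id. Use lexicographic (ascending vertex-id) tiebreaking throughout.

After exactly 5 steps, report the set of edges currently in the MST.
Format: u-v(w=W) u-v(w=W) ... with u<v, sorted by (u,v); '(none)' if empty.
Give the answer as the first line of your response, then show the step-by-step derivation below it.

0-7(w=1) 2-3(w=11) 2-6(w=12) 3-4(w=10) 6-7(w=1)

step 1: add edge 3-4 (w=10); MST = {3-4(w=10)}
step 2: add edge 2-3 (w=11); MST = {2-3(w=11) 3-4(w=10)}
step 3: add edge 2-6 (w=12); MST = {2-3(w=11) 2-6(w=12) 3-4(w=10)}
step 4: add edge 6-7 (w=1); MST = {2-3(w=11) 2-6(w=12) 3-4(w=10) 6-7(w=1)}
step 5: add edge 0-7 (w=1); MST = {0-7(w=1) 2-3(w=11) 2-6(w=12) 3-4(w=10) 6-7(w=1)}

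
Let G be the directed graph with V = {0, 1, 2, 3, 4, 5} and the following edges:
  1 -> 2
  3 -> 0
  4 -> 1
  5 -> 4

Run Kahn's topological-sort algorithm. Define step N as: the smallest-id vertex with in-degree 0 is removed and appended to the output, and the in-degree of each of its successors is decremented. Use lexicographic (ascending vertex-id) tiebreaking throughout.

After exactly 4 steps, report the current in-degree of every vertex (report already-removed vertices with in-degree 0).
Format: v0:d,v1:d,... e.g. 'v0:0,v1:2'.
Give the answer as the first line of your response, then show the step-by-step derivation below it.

v0:0,v1:0,v2:1,v3:0,v4:0,v5:0

step 1: output 3; order=[3]; indeg=(0,1,1,0,1,0)
step 2: output 0; order=[3,0]; indeg=(0,1,1,0,1,0)
step 3: output 5; order=[3,0,5]; indeg=(0,1,1,0,0,0)
step 4: output 4; order=[3,0,5,4]; indeg=(0,0,1,0,0,0)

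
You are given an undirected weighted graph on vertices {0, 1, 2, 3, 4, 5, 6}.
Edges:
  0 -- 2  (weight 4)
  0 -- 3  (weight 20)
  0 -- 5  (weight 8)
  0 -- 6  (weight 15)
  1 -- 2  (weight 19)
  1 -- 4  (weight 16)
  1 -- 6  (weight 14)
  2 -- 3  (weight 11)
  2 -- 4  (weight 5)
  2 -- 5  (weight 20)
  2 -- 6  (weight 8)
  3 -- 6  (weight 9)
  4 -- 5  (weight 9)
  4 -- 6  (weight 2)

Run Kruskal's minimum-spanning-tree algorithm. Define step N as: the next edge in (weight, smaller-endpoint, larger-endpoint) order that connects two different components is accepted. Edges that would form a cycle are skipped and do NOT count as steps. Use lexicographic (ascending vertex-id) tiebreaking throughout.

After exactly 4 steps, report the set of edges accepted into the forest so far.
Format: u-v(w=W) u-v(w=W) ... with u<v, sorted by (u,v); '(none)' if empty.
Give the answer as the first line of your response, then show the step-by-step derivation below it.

0-2(w=4) 0-5(w=8) 2-4(w=5) 4-6(w=2)

step 1: add edge 4-6 (w=2); MST = {4-6(w=2)}
step 2: add edge 0-2 (w=4); MST = {0-2(w=4) 4-6(w=2)}
step 3: add edge 2-4 (w=5); MST = {0-2(w=4) 2-4(w=5) 4-6(w=2)}
step 4: add edge 0-5 (w=8); MST = {0-2(w=4) 0-5(w=8) 2-4(w=5) 4-6(w=2)}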